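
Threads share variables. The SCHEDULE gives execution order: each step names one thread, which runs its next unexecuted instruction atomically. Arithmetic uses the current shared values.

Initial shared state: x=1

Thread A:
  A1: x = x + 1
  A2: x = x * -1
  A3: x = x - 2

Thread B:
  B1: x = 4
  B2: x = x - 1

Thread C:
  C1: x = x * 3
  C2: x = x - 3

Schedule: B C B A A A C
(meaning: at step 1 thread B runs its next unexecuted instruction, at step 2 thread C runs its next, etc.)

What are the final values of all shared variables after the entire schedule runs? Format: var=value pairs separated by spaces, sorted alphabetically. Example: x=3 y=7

Step 1: thread B executes B1 (x = 4). Shared: x=4. PCs: A@0 B@1 C@0
Step 2: thread C executes C1 (x = x * 3). Shared: x=12. PCs: A@0 B@1 C@1
Step 3: thread B executes B2 (x = x - 1). Shared: x=11. PCs: A@0 B@2 C@1
Step 4: thread A executes A1 (x = x + 1). Shared: x=12. PCs: A@1 B@2 C@1
Step 5: thread A executes A2 (x = x * -1). Shared: x=-12. PCs: A@2 B@2 C@1
Step 6: thread A executes A3 (x = x - 2). Shared: x=-14. PCs: A@3 B@2 C@1
Step 7: thread C executes C2 (x = x - 3). Shared: x=-17. PCs: A@3 B@2 C@2

Answer: x=-17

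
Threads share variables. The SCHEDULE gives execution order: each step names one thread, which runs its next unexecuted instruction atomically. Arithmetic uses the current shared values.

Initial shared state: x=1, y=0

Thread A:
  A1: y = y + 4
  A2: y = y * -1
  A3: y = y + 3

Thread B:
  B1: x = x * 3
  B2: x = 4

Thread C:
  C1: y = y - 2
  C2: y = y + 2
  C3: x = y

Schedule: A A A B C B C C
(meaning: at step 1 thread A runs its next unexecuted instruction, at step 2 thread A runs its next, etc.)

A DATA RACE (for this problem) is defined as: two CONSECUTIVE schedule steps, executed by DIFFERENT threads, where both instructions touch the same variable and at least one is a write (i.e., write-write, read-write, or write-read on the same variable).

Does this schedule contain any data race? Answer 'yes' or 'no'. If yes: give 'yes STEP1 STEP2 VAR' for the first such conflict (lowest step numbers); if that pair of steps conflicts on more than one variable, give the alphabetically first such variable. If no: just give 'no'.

Answer: no

Derivation:
Steps 1,2: same thread (A). No race.
Steps 2,3: same thread (A). No race.
Steps 3,4: A(r=y,w=y) vs B(r=x,w=x). No conflict.
Steps 4,5: B(r=x,w=x) vs C(r=y,w=y). No conflict.
Steps 5,6: C(r=y,w=y) vs B(r=-,w=x). No conflict.
Steps 6,7: B(r=-,w=x) vs C(r=y,w=y). No conflict.
Steps 7,8: same thread (C). No race.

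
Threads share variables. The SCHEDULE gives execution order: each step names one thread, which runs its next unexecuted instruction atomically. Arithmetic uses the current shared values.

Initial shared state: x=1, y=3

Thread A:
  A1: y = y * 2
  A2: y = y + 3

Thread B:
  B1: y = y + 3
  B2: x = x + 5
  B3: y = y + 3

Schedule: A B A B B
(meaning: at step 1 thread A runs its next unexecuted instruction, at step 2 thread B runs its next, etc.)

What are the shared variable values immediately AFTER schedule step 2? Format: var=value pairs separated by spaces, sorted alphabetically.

Answer: x=1 y=9

Derivation:
Step 1: thread A executes A1 (y = y * 2). Shared: x=1 y=6. PCs: A@1 B@0
Step 2: thread B executes B1 (y = y + 3). Shared: x=1 y=9. PCs: A@1 B@1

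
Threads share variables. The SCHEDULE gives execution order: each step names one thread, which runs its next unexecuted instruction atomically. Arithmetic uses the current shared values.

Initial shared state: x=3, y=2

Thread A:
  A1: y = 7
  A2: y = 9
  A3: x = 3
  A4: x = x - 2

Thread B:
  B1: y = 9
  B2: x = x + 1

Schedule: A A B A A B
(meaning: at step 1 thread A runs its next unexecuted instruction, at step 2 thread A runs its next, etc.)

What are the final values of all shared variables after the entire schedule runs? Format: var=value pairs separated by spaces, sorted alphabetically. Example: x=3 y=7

Answer: x=2 y=9

Derivation:
Step 1: thread A executes A1 (y = 7). Shared: x=3 y=7. PCs: A@1 B@0
Step 2: thread A executes A2 (y = 9). Shared: x=3 y=9. PCs: A@2 B@0
Step 3: thread B executes B1 (y = 9). Shared: x=3 y=9. PCs: A@2 B@1
Step 4: thread A executes A3 (x = 3). Shared: x=3 y=9. PCs: A@3 B@1
Step 5: thread A executes A4 (x = x - 2). Shared: x=1 y=9. PCs: A@4 B@1
Step 6: thread B executes B2 (x = x + 1). Shared: x=2 y=9. PCs: A@4 B@2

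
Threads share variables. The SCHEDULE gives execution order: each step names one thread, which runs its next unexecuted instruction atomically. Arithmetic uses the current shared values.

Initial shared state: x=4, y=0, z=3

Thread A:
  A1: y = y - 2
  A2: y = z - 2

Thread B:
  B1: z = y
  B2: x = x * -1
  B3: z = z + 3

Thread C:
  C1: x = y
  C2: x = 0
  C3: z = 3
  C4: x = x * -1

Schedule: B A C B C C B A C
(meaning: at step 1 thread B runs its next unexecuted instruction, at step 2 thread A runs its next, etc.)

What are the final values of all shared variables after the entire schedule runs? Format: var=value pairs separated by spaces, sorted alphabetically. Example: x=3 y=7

Step 1: thread B executes B1 (z = y). Shared: x=4 y=0 z=0. PCs: A@0 B@1 C@0
Step 2: thread A executes A1 (y = y - 2). Shared: x=4 y=-2 z=0. PCs: A@1 B@1 C@0
Step 3: thread C executes C1 (x = y). Shared: x=-2 y=-2 z=0. PCs: A@1 B@1 C@1
Step 4: thread B executes B2 (x = x * -1). Shared: x=2 y=-2 z=0. PCs: A@1 B@2 C@1
Step 5: thread C executes C2 (x = 0). Shared: x=0 y=-2 z=0. PCs: A@1 B@2 C@2
Step 6: thread C executes C3 (z = 3). Shared: x=0 y=-2 z=3. PCs: A@1 B@2 C@3
Step 7: thread B executes B3 (z = z + 3). Shared: x=0 y=-2 z=6. PCs: A@1 B@3 C@3
Step 8: thread A executes A2 (y = z - 2). Shared: x=0 y=4 z=6. PCs: A@2 B@3 C@3
Step 9: thread C executes C4 (x = x * -1). Shared: x=0 y=4 z=6. PCs: A@2 B@3 C@4

Answer: x=0 y=4 z=6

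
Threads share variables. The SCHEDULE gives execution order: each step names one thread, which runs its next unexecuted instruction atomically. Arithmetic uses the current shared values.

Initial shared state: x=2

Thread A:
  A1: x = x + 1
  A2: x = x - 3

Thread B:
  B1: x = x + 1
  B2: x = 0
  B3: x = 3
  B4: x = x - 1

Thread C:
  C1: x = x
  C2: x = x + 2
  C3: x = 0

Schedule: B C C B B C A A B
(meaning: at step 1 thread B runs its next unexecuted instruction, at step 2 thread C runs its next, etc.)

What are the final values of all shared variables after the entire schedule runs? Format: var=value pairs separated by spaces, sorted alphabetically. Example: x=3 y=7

Answer: x=-3

Derivation:
Step 1: thread B executes B1 (x = x + 1). Shared: x=3. PCs: A@0 B@1 C@0
Step 2: thread C executes C1 (x = x). Shared: x=3. PCs: A@0 B@1 C@1
Step 3: thread C executes C2 (x = x + 2). Shared: x=5. PCs: A@0 B@1 C@2
Step 4: thread B executes B2 (x = 0). Shared: x=0. PCs: A@0 B@2 C@2
Step 5: thread B executes B3 (x = 3). Shared: x=3. PCs: A@0 B@3 C@2
Step 6: thread C executes C3 (x = 0). Shared: x=0. PCs: A@0 B@3 C@3
Step 7: thread A executes A1 (x = x + 1). Shared: x=1. PCs: A@1 B@3 C@3
Step 8: thread A executes A2 (x = x - 3). Shared: x=-2. PCs: A@2 B@3 C@3
Step 9: thread B executes B4 (x = x - 1). Shared: x=-3. PCs: A@2 B@4 C@3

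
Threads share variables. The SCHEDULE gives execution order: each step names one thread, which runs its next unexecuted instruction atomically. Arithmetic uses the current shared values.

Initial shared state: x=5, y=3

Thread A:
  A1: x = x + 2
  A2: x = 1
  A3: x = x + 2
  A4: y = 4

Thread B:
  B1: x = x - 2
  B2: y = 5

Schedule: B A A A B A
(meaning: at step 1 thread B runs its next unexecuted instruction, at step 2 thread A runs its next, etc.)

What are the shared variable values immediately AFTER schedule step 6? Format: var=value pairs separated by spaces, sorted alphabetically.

Answer: x=3 y=4

Derivation:
Step 1: thread B executes B1 (x = x - 2). Shared: x=3 y=3. PCs: A@0 B@1
Step 2: thread A executes A1 (x = x + 2). Shared: x=5 y=3. PCs: A@1 B@1
Step 3: thread A executes A2 (x = 1). Shared: x=1 y=3. PCs: A@2 B@1
Step 4: thread A executes A3 (x = x + 2). Shared: x=3 y=3. PCs: A@3 B@1
Step 5: thread B executes B2 (y = 5). Shared: x=3 y=5. PCs: A@3 B@2
Step 6: thread A executes A4 (y = 4). Shared: x=3 y=4. PCs: A@4 B@2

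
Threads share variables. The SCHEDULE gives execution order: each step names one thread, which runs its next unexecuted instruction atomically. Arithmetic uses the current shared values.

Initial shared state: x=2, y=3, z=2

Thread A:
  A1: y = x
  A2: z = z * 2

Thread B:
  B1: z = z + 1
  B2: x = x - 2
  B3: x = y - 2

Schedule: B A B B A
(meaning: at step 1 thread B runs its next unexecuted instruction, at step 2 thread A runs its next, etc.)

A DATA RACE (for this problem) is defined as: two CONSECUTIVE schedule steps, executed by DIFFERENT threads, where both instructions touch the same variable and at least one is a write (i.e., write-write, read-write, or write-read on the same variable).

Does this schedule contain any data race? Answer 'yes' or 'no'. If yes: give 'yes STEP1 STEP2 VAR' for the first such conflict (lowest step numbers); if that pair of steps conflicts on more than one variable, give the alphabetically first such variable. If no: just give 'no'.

Steps 1,2: B(r=z,w=z) vs A(r=x,w=y). No conflict.
Steps 2,3: A(y = x) vs B(x = x - 2). RACE on x (R-W).
Steps 3,4: same thread (B). No race.
Steps 4,5: B(r=y,w=x) vs A(r=z,w=z). No conflict.
First conflict at steps 2,3.

Answer: yes 2 3 x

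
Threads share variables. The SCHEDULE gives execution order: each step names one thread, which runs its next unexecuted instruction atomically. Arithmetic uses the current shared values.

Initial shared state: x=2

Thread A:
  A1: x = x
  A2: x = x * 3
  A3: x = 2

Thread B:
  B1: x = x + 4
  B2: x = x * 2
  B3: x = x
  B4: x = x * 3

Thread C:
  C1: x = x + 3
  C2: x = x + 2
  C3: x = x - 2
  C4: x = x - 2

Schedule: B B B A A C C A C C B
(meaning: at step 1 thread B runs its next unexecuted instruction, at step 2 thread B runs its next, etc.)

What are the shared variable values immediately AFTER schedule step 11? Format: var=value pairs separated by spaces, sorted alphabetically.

Step 1: thread B executes B1 (x = x + 4). Shared: x=6. PCs: A@0 B@1 C@0
Step 2: thread B executes B2 (x = x * 2). Shared: x=12. PCs: A@0 B@2 C@0
Step 3: thread B executes B3 (x = x). Shared: x=12. PCs: A@0 B@3 C@0
Step 4: thread A executes A1 (x = x). Shared: x=12. PCs: A@1 B@3 C@0
Step 5: thread A executes A2 (x = x * 3). Shared: x=36. PCs: A@2 B@3 C@0
Step 6: thread C executes C1 (x = x + 3). Shared: x=39. PCs: A@2 B@3 C@1
Step 7: thread C executes C2 (x = x + 2). Shared: x=41. PCs: A@2 B@3 C@2
Step 8: thread A executes A3 (x = 2). Shared: x=2. PCs: A@3 B@3 C@2
Step 9: thread C executes C3 (x = x - 2). Shared: x=0. PCs: A@3 B@3 C@3
Step 10: thread C executes C4 (x = x - 2). Shared: x=-2. PCs: A@3 B@3 C@4
Step 11: thread B executes B4 (x = x * 3). Shared: x=-6. PCs: A@3 B@4 C@4

Answer: x=-6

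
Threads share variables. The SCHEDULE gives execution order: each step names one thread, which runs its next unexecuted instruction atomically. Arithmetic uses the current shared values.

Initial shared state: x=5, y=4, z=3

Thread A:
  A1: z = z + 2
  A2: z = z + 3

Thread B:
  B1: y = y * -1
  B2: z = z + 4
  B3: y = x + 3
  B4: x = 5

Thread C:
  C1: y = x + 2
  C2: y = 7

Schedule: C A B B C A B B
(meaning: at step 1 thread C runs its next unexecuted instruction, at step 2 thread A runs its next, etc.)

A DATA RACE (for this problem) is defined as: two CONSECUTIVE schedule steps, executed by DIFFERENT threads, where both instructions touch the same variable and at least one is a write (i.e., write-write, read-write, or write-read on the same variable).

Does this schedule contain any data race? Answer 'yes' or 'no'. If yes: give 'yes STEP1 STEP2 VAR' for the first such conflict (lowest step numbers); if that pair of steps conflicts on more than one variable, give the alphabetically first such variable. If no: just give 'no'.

Answer: no

Derivation:
Steps 1,2: C(r=x,w=y) vs A(r=z,w=z). No conflict.
Steps 2,3: A(r=z,w=z) vs B(r=y,w=y). No conflict.
Steps 3,4: same thread (B). No race.
Steps 4,5: B(r=z,w=z) vs C(r=-,w=y). No conflict.
Steps 5,6: C(r=-,w=y) vs A(r=z,w=z). No conflict.
Steps 6,7: A(r=z,w=z) vs B(r=x,w=y). No conflict.
Steps 7,8: same thread (B). No race.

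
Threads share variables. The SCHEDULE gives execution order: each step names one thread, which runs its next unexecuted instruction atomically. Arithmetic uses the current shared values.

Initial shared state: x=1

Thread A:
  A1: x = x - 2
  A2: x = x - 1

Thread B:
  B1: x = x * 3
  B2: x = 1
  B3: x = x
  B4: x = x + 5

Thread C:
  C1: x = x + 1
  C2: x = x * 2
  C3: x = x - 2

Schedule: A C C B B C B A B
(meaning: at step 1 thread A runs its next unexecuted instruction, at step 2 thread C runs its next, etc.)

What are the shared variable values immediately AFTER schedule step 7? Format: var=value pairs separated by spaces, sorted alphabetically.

Step 1: thread A executes A1 (x = x - 2). Shared: x=-1. PCs: A@1 B@0 C@0
Step 2: thread C executes C1 (x = x + 1). Shared: x=0. PCs: A@1 B@0 C@1
Step 3: thread C executes C2 (x = x * 2). Shared: x=0. PCs: A@1 B@0 C@2
Step 4: thread B executes B1 (x = x * 3). Shared: x=0. PCs: A@1 B@1 C@2
Step 5: thread B executes B2 (x = 1). Shared: x=1. PCs: A@1 B@2 C@2
Step 6: thread C executes C3 (x = x - 2). Shared: x=-1. PCs: A@1 B@2 C@3
Step 7: thread B executes B3 (x = x). Shared: x=-1. PCs: A@1 B@3 C@3

Answer: x=-1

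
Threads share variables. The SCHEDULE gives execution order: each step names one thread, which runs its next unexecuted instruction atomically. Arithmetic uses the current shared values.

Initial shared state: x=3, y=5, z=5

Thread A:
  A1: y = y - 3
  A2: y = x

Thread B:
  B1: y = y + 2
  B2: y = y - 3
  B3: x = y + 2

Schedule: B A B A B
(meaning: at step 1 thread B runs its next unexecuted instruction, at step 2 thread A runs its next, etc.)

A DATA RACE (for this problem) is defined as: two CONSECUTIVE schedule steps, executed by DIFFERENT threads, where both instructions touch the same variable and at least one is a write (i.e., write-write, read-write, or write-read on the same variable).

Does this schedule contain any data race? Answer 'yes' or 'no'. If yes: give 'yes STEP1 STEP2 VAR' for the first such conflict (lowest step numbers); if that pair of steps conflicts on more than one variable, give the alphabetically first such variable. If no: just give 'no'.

Answer: yes 1 2 y

Derivation:
Steps 1,2: B(y = y + 2) vs A(y = y - 3). RACE on y (W-W).
Steps 2,3: A(y = y - 3) vs B(y = y - 3). RACE on y (W-W).
Steps 3,4: B(y = y - 3) vs A(y = x). RACE on y (W-W).
Steps 4,5: A(y = x) vs B(x = y + 2). RACE on x (R-W), y (W-R). Multiple vars; alphabetically first is x.
First conflict at steps 1,2.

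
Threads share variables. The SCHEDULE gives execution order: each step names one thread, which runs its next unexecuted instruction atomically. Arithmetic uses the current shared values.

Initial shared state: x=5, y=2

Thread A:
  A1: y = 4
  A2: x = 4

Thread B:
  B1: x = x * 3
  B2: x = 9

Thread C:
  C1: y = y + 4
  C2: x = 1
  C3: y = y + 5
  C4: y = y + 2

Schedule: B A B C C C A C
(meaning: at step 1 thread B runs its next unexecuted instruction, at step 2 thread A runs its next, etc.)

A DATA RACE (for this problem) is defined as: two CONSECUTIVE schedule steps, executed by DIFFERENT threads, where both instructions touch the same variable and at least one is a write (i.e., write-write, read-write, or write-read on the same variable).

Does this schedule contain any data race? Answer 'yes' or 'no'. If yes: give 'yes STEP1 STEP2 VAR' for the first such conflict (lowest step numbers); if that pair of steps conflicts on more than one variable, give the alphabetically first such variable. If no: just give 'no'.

Answer: no

Derivation:
Steps 1,2: B(r=x,w=x) vs A(r=-,w=y). No conflict.
Steps 2,3: A(r=-,w=y) vs B(r=-,w=x). No conflict.
Steps 3,4: B(r=-,w=x) vs C(r=y,w=y). No conflict.
Steps 4,5: same thread (C). No race.
Steps 5,6: same thread (C). No race.
Steps 6,7: C(r=y,w=y) vs A(r=-,w=x). No conflict.
Steps 7,8: A(r=-,w=x) vs C(r=y,w=y). No conflict.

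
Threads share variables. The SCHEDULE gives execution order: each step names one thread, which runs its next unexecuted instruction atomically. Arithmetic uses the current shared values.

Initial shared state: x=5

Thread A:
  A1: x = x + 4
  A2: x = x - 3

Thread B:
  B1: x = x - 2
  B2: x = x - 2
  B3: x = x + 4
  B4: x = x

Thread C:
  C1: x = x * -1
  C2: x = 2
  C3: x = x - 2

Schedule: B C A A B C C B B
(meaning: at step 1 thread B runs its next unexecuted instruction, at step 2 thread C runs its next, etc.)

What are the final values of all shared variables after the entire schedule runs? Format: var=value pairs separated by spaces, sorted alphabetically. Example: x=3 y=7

Step 1: thread B executes B1 (x = x - 2). Shared: x=3. PCs: A@0 B@1 C@0
Step 2: thread C executes C1 (x = x * -1). Shared: x=-3. PCs: A@0 B@1 C@1
Step 3: thread A executes A1 (x = x + 4). Shared: x=1. PCs: A@1 B@1 C@1
Step 4: thread A executes A2 (x = x - 3). Shared: x=-2. PCs: A@2 B@1 C@1
Step 5: thread B executes B2 (x = x - 2). Shared: x=-4. PCs: A@2 B@2 C@1
Step 6: thread C executes C2 (x = 2). Shared: x=2. PCs: A@2 B@2 C@2
Step 7: thread C executes C3 (x = x - 2). Shared: x=0. PCs: A@2 B@2 C@3
Step 8: thread B executes B3 (x = x + 4). Shared: x=4. PCs: A@2 B@3 C@3
Step 9: thread B executes B4 (x = x). Shared: x=4. PCs: A@2 B@4 C@3

Answer: x=4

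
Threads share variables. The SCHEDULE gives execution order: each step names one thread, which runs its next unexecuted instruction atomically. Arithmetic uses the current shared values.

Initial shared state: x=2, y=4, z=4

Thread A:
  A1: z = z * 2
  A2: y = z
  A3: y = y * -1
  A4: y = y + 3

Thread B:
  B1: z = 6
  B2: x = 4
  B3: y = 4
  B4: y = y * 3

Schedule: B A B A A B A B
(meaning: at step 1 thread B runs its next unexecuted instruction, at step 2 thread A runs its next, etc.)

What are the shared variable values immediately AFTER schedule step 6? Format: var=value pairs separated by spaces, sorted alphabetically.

Step 1: thread B executes B1 (z = 6). Shared: x=2 y=4 z=6. PCs: A@0 B@1
Step 2: thread A executes A1 (z = z * 2). Shared: x=2 y=4 z=12. PCs: A@1 B@1
Step 3: thread B executes B2 (x = 4). Shared: x=4 y=4 z=12. PCs: A@1 B@2
Step 4: thread A executes A2 (y = z). Shared: x=4 y=12 z=12. PCs: A@2 B@2
Step 5: thread A executes A3 (y = y * -1). Shared: x=4 y=-12 z=12. PCs: A@3 B@2
Step 6: thread B executes B3 (y = 4). Shared: x=4 y=4 z=12. PCs: A@3 B@3

Answer: x=4 y=4 z=12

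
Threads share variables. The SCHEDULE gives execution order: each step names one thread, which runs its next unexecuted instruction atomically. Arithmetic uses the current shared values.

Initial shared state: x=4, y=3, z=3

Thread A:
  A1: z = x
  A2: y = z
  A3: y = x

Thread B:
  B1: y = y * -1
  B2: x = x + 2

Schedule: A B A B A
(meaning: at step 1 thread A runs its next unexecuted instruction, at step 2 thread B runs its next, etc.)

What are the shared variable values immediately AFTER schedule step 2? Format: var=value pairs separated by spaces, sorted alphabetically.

Step 1: thread A executes A1 (z = x). Shared: x=4 y=3 z=4. PCs: A@1 B@0
Step 2: thread B executes B1 (y = y * -1). Shared: x=4 y=-3 z=4. PCs: A@1 B@1

Answer: x=4 y=-3 z=4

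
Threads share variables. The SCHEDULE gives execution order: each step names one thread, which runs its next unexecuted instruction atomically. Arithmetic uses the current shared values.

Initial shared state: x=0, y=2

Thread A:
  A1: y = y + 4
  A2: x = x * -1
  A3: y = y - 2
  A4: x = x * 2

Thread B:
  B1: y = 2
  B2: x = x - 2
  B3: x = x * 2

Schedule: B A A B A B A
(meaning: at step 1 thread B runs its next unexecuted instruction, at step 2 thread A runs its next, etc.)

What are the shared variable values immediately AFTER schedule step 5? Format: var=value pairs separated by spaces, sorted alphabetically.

Answer: x=-2 y=4

Derivation:
Step 1: thread B executes B1 (y = 2). Shared: x=0 y=2. PCs: A@0 B@1
Step 2: thread A executes A1 (y = y + 4). Shared: x=0 y=6. PCs: A@1 B@1
Step 3: thread A executes A2 (x = x * -1). Shared: x=0 y=6. PCs: A@2 B@1
Step 4: thread B executes B2 (x = x - 2). Shared: x=-2 y=6. PCs: A@2 B@2
Step 5: thread A executes A3 (y = y - 2). Shared: x=-2 y=4. PCs: A@3 B@2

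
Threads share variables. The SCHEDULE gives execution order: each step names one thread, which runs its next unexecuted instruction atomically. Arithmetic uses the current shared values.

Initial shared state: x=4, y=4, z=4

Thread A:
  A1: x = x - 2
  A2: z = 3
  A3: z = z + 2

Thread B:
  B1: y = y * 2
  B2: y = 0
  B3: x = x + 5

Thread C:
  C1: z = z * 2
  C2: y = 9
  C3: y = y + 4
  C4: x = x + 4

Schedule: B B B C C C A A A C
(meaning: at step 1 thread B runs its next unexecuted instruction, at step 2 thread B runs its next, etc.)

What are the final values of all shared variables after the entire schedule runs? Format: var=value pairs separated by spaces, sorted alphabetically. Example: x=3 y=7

Step 1: thread B executes B1 (y = y * 2). Shared: x=4 y=8 z=4. PCs: A@0 B@1 C@0
Step 2: thread B executes B2 (y = 0). Shared: x=4 y=0 z=4. PCs: A@0 B@2 C@0
Step 3: thread B executes B3 (x = x + 5). Shared: x=9 y=0 z=4. PCs: A@0 B@3 C@0
Step 4: thread C executes C1 (z = z * 2). Shared: x=9 y=0 z=8. PCs: A@0 B@3 C@1
Step 5: thread C executes C2 (y = 9). Shared: x=9 y=9 z=8. PCs: A@0 B@3 C@2
Step 6: thread C executes C3 (y = y + 4). Shared: x=9 y=13 z=8. PCs: A@0 B@3 C@3
Step 7: thread A executes A1 (x = x - 2). Shared: x=7 y=13 z=8. PCs: A@1 B@3 C@3
Step 8: thread A executes A2 (z = 3). Shared: x=7 y=13 z=3. PCs: A@2 B@3 C@3
Step 9: thread A executes A3 (z = z + 2). Shared: x=7 y=13 z=5. PCs: A@3 B@3 C@3
Step 10: thread C executes C4 (x = x + 4). Shared: x=11 y=13 z=5. PCs: A@3 B@3 C@4

Answer: x=11 y=13 z=5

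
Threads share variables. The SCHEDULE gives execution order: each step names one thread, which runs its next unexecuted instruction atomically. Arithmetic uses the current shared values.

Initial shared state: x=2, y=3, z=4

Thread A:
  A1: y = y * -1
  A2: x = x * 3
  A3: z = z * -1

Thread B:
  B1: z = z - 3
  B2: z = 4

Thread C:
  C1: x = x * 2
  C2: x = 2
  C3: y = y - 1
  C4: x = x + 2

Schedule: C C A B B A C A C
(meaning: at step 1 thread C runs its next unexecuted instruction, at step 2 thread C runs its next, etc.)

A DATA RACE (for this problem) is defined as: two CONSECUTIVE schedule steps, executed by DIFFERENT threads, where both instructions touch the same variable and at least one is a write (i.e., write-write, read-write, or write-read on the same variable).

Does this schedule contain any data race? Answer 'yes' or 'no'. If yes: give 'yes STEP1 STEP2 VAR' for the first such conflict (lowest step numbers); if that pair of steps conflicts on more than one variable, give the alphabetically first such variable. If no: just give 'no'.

Answer: no

Derivation:
Steps 1,2: same thread (C). No race.
Steps 2,3: C(r=-,w=x) vs A(r=y,w=y). No conflict.
Steps 3,4: A(r=y,w=y) vs B(r=z,w=z). No conflict.
Steps 4,5: same thread (B). No race.
Steps 5,6: B(r=-,w=z) vs A(r=x,w=x). No conflict.
Steps 6,7: A(r=x,w=x) vs C(r=y,w=y). No conflict.
Steps 7,8: C(r=y,w=y) vs A(r=z,w=z). No conflict.
Steps 8,9: A(r=z,w=z) vs C(r=x,w=x). No conflict.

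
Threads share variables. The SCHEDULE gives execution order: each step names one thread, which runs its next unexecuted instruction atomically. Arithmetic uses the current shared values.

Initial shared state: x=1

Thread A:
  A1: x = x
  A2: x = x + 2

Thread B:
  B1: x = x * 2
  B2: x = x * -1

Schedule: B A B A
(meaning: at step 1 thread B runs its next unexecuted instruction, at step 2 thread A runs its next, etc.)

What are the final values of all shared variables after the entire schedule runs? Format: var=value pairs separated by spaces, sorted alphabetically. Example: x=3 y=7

Step 1: thread B executes B1 (x = x * 2). Shared: x=2. PCs: A@0 B@1
Step 2: thread A executes A1 (x = x). Shared: x=2. PCs: A@1 B@1
Step 3: thread B executes B2 (x = x * -1). Shared: x=-2. PCs: A@1 B@2
Step 4: thread A executes A2 (x = x + 2). Shared: x=0. PCs: A@2 B@2

Answer: x=0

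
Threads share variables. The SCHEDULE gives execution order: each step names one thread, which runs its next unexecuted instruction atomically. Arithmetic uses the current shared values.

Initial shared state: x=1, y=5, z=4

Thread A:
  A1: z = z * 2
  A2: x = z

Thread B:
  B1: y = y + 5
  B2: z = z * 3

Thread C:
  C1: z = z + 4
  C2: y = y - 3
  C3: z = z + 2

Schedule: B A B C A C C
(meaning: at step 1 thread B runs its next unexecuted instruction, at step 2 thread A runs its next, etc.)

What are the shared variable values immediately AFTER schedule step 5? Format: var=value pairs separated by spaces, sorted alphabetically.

Answer: x=28 y=10 z=28

Derivation:
Step 1: thread B executes B1 (y = y + 5). Shared: x=1 y=10 z=4. PCs: A@0 B@1 C@0
Step 2: thread A executes A1 (z = z * 2). Shared: x=1 y=10 z=8. PCs: A@1 B@1 C@0
Step 3: thread B executes B2 (z = z * 3). Shared: x=1 y=10 z=24. PCs: A@1 B@2 C@0
Step 4: thread C executes C1 (z = z + 4). Shared: x=1 y=10 z=28. PCs: A@1 B@2 C@1
Step 5: thread A executes A2 (x = z). Shared: x=28 y=10 z=28. PCs: A@2 B@2 C@1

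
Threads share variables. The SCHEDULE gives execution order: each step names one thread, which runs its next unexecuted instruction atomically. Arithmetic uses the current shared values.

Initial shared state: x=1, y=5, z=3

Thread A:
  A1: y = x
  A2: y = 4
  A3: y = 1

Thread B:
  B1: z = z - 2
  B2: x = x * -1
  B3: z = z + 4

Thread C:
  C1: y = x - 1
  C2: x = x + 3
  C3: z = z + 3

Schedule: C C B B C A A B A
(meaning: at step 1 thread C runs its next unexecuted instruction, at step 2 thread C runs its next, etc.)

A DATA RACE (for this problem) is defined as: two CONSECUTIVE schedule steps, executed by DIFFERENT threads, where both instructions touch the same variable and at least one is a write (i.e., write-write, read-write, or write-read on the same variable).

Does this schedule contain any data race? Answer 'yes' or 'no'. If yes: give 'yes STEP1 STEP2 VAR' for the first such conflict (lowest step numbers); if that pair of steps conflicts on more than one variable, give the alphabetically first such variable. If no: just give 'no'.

Answer: no

Derivation:
Steps 1,2: same thread (C). No race.
Steps 2,3: C(r=x,w=x) vs B(r=z,w=z). No conflict.
Steps 3,4: same thread (B). No race.
Steps 4,5: B(r=x,w=x) vs C(r=z,w=z). No conflict.
Steps 5,6: C(r=z,w=z) vs A(r=x,w=y). No conflict.
Steps 6,7: same thread (A). No race.
Steps 7,8: A(r=-,w=y) vs B(r=z,w=z). No conflict.
Steps 8,9: B(r=z,w=z) vs A(r=-,w=y). No conflict.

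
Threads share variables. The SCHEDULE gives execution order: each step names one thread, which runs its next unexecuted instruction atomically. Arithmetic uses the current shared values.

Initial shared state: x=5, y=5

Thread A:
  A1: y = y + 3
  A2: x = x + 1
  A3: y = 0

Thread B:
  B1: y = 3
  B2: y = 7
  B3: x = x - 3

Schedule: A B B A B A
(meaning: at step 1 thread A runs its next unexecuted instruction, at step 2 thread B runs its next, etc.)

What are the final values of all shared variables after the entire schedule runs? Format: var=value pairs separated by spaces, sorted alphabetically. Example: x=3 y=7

Step 1: thread A executes A1 (y = y + 3). Shared: x=5 y=8. PCs: A@1 B@0
Step 2: thread B executes B1 (y = 3). Shared: x=5 y=3. PCs: A@1 B@1
Step 3: thread B executes B2 (y = 7). Shared: x=5 y=7. PCs: A@1 B@2
Step 4: thread A executes A2 (x = x + 1). Shared: x=6 y=7. PCs: A@2 B@2
Step 5: thread B executes B3 (x = x - 3). Shared: x=3 y=7. PCs: A@2 B@3
Step 6: thread A executes A3 (y = 0). Shared: x=3 y=0. PCs: A@3 B@3

Answer: x=3 y=0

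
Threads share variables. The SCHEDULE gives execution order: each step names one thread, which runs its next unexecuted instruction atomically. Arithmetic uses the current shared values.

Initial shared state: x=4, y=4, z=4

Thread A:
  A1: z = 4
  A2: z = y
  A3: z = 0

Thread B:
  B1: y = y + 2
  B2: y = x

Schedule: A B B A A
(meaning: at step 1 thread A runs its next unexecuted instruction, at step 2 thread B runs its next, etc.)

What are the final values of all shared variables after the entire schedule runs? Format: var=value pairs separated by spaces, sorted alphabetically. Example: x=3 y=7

Step 1: thread A executes A1 (z = 4). Shared: x=4 y=4 z=4. PCs: A@1 B@0
Step 2: thread B executes B1 (y = y + 2). Shared: x=4 y=6 z=4. PCs: A@1 B@1
Step 3: thread B executes B2 (y = x). Shared: x=4 y=4 z=4. PCs: A@1 B@2
Step 4: thread A executes A2 (z = y). Shared: x=4 y=4 z=4. PCs: A@2 B@2
Step 5: thread A executes A3 (z = 0). Shared: x=4 y=4 z=0. PCs: A@3 B@2

Answer: x=4 y=4 z=0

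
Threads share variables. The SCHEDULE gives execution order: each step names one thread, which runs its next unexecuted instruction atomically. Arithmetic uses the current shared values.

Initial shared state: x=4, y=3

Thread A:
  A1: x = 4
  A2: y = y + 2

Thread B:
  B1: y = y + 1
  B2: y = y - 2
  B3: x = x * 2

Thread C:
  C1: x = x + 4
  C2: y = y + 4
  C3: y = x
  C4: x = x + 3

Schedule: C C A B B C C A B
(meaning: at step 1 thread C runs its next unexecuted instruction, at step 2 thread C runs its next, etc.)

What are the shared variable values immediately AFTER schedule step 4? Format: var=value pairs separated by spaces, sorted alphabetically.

Step 1: thread C executes C1 (x = x + 4). Shared: x=8 y=3. PCs: A@0 B@0 C@1
Step 2: thread C executes C2 (y = y + 4). Shared: x=8 y=7. PCs: A@0 B@0 C@2
Step 3: thread A executes A1 (x = 4). Shared: x=4 y=7. PCs: A@1 B@0 C@2
Step 4: thread B executes B1 (y = y + 1). Shared: x=4 y=8. PCs: A@1 B@1 C@2

Answer: x=4 y=8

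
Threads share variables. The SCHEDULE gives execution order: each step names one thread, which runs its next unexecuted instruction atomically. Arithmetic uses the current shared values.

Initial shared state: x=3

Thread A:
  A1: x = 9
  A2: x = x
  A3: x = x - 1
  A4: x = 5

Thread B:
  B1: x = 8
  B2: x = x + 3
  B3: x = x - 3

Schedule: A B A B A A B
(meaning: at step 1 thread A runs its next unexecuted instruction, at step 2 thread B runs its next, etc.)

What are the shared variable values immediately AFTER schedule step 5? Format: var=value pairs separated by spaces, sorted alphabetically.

Answer: x=10

Derivation:
Step 1: thread A executes A1 (x = 9). Shared: x=9. PCs: A@1 B@0
Step 2: thread B executes B1 (x = 8). Shared: x=8. PCs: A@1 B@1
Step 3: thread A executes A2 (x = x). Shared: x=8. PCs: A@2 B@1
Step 4: thread B executes B2 (x = x + 3). Shared: x=11. PCs: A@2 B@2
Step 5: thread A executes A3 (x = x - 1). Shared: x=10. PCs: A@3 B@2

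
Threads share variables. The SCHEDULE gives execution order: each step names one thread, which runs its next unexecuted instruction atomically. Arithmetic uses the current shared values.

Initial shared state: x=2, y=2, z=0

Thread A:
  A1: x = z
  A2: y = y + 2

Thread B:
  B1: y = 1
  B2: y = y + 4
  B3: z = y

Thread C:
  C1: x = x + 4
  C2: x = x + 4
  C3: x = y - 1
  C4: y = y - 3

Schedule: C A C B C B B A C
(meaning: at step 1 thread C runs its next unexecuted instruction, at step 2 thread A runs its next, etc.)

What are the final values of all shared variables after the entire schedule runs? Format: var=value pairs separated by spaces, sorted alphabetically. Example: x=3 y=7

Answer: x=0 y=4 z=5

Derivation:
Step 1: thread C executes C1 (x = x + 4). Shared: x=6 y=2 z=0. PCs: A@0 B@0 C@1
Step 2: thread A executes A1 (x = z). Shared: x=0 y=2 z=0. PCs: A@1 B@0 C@1
Step 3: thread C executes C2 (x = x + 4). Shared: x=4 y=2 z=0. PCs: A@1 B@0 C@2
Step 4: thread B executes B1 (y = 1). Shared: x=4 y=1 z=0. PCs: A@1 B@1 C@2
Step 5: thread C executes C3 (x = y - 1). Shared: x=0 y=1 z=0. PCs: A@1 B@1 C@3
Step 6: thread B executes B2 (y = y + 4). Shared: x=0 y=5 z=0. PCs: A@1 B@2 C@3
Step 7: thread B executes B3 (z = y). Shared: x=0 y=5 z=5. PCs: A@1 B@3 C@3
Step 8: thread A executes A2 (y = y + 2). Shared: x=0 y=7 z=5. PCs: A@2 B@3 C@3
Step 9: thread C executes C4 (y = y - 3). Shared: x=0 y=4 z=5. PCs: A@2 B@3 C@4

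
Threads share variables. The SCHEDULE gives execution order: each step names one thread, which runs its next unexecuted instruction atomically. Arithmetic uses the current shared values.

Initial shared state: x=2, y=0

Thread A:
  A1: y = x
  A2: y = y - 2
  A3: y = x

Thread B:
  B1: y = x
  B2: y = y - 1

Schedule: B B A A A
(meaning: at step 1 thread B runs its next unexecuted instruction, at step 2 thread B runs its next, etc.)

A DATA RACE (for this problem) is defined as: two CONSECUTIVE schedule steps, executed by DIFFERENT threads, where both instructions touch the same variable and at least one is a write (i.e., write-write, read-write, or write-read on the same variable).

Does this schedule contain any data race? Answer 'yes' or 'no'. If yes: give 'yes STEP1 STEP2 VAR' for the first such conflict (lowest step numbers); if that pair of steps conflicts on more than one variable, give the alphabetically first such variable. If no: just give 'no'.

Steps 1,2: same thread (B). No race.
Steps 2,3: B(y = y - 1) vs A(y = x). RACE on y (W-W).
Steps 3,4: same thread (A). No race.
Steps 4,5: same thread (A). No race.
First conflict at steps 2,3.

Answer: yes 2 3 y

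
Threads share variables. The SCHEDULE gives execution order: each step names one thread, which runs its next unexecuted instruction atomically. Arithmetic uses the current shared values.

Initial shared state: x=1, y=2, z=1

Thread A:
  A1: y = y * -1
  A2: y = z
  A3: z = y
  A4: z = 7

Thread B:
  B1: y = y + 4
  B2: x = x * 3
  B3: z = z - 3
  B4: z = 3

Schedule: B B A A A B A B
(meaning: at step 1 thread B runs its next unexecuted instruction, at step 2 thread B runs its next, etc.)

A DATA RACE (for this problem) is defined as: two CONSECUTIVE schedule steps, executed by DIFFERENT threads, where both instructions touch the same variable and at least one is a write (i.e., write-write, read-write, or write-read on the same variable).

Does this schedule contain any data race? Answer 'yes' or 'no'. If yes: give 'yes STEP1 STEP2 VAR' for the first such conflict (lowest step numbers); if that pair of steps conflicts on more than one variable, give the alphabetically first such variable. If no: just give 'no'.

Steps 1,2: same thread (B). No race.
Steps 2,3: B(r=x,w=x) vs A(r=y,w=y). No conflict.
Steps 3,4: same thread (A). No race.
Steps 4,5: same thread (A). No race.
Steps 5,6: A(z = y) vs B(z = z - 3). RACE on z (W-W).
Steps 6,7: B(z = z - 3) vs A(z = 7). RACE on z (W-W).
Steps 7,8: A(z = 7) vs B(z = 3). RACE on z (W-W).
First conflict at steps 5,6.

Answer: yes 5 6 z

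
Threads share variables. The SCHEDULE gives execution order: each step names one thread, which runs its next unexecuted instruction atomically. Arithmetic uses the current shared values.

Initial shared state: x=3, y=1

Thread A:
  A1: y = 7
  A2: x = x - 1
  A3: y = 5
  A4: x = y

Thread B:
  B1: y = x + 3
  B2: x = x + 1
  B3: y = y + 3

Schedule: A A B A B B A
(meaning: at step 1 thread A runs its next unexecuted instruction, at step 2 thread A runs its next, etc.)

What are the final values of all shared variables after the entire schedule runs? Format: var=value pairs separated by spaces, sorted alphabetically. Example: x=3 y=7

Answer: x=8 y=8

Derivation:
Step 1: thread A executes A1 (y = 7). Shared: x=3 y=7. PCs: A@1 B@0
Step 2: thread A executes A2 (x = x - 1). Shared: x=2 y=7. PCs: A@2 B@0
Step 3: thread B executes B1 (y = x + 3). Shared: x=2 y=5. PCs: A@2 B@1
Step 4: thread A executes A3 (y = 5). Shared: x=2 y=5. PCs: A@3 B@1
Step 5: thread B executes B2 (x = x + 1). Shared: x=3 y=5. PCs: A@3 B@2
Step 6: thread B executes B3 (y = y + 3). Shared: x=3 y=8. PCs: A@3 B@3
Step 7: thread A executes A4 (x = y). Shared: x=8 y=8. PCs: A@4 B@3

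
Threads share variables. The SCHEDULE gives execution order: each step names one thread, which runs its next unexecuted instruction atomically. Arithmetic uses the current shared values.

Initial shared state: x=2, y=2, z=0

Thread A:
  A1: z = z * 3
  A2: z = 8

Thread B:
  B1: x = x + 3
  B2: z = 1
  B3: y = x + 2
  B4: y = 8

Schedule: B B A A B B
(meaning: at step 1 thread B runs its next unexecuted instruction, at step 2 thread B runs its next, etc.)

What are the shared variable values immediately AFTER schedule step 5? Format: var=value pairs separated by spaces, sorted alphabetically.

Step 1: thread B executes B1 (x = x + 3). Shared: x=5 y=2 z=0. PCs: A@0 B@1
Step 2: thread B executes B2 (z = 1). Shared: x=5 y=2 z=1. PCs: A@0 B@2
Step 3: thread A executes A1 (z = z * 3). Shared: x=5 y=2 z=3. PCs: A@1 B@2
Step 4: thread A executes A2 (z = 8). Shared: x=5 y=2 z=8. PCs: A@2 B@2
Step 5: thread B executes B3 (y = x + 2). Shared: x=5 y=7 z=8. PCs: A@2 B@3

Answer: x=5 y=7 z=8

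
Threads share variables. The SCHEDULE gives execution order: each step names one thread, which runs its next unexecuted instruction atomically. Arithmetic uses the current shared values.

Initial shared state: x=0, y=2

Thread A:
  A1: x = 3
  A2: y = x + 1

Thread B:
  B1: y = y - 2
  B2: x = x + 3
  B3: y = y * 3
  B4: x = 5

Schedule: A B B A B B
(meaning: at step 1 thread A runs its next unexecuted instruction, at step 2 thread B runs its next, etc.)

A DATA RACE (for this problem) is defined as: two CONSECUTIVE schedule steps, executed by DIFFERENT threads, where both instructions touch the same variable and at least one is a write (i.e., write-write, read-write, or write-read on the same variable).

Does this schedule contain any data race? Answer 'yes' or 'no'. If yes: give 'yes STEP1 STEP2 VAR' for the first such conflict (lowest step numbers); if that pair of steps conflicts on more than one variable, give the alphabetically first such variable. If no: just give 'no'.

Answer: yes 3 4 x

Derivation:
Steps 1,2: A(r=-,w=x) vs B(r=y,w=y). No conflict.
Steps 2,3: same thread (B). No race.
Steps 3,4: B(x = x + 3) vs A(y = x + 1). RACE on x (W-R).
Steps 4,5: A(y = x + 1) vs B(y = y * 3). RACE on y (W-W).
Steps 5,6: same thread (B). No race.
First conflict at steps 3,4.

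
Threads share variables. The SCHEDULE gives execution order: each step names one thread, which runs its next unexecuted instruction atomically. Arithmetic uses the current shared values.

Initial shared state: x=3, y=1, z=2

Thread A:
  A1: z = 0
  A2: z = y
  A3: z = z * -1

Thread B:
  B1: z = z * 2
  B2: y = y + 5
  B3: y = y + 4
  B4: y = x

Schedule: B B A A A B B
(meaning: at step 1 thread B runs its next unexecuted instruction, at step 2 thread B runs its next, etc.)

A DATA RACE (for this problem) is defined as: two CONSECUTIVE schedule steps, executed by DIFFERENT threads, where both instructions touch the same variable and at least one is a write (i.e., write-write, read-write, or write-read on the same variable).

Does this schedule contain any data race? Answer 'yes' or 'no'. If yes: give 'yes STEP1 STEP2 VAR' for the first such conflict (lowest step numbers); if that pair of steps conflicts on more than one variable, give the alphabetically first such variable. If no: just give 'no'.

Answer: no

Derivation:
Steps 1,2: same thread (B). No race.
Steps 2,3: B(r=y,w=y) vs A(r=-,w=z). No conflict.
Steps 3,4: same thread (A). No race.
Steps 4,5: same thread (A). No race.
Steps 5,6: A(r=z,w=z) vs B(r=y,w=y). No conflict.
Steps 6,7: same thread (B). No race.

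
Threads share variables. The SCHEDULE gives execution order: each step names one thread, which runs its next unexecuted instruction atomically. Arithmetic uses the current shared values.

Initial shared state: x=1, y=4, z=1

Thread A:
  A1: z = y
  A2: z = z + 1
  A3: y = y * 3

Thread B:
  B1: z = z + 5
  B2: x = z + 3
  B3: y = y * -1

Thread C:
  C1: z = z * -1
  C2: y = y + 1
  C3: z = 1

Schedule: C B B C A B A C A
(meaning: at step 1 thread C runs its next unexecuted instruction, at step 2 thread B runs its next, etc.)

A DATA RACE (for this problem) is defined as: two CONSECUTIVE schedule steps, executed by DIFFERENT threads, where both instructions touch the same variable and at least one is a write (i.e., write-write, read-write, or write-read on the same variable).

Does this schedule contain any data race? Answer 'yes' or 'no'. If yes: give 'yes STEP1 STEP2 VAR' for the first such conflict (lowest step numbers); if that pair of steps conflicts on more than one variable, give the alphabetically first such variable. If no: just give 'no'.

Steps 1,2: C(z = z * -1) vs B(z = z + 5). RACE on z (W-W).
Steps 2,3: same thread (B). No race.
Steps 3,4: B(r=z,w=x) vs C(r=y,w=y). No conflict.
Steps 4,5: C(y = y + 1) vs A(z = y). RACE on y (W-R).
Steps 5,6: A(z = y) vs B(y = y * -1). RACE on y (R-W).
Steps 6,7: B(r=y,w=y) vs A(r=z,w=z). No conflict.
Steps 7,8: A(z = z + 1) vs C(z = 1). RACE on z (W-W).
Steps 8,9: C(r=-,w=z) vs A(r=y,w=y). No conflict.
First conflict at steps 1,2.

Answer: yes 1 2 z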